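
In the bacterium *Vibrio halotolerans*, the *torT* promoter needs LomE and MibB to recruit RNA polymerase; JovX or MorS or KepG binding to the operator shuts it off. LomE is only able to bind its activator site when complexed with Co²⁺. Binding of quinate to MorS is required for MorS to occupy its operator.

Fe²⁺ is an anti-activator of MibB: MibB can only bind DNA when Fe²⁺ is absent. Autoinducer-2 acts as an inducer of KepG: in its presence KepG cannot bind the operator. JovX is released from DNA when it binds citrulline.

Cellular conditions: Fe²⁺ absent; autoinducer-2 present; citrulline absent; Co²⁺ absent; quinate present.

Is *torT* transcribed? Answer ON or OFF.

Citrulline is absent, so JovX is active.
Co²⁺ is absent, so LomE is inactive.
Quinate is present, so MorS is active.
Autoinducer-2 is present, so KepG is inactive.
Fe²⁺ is absent, so MibB is active.
With repressor JovX bound, *torT* is not transcribed.

OFF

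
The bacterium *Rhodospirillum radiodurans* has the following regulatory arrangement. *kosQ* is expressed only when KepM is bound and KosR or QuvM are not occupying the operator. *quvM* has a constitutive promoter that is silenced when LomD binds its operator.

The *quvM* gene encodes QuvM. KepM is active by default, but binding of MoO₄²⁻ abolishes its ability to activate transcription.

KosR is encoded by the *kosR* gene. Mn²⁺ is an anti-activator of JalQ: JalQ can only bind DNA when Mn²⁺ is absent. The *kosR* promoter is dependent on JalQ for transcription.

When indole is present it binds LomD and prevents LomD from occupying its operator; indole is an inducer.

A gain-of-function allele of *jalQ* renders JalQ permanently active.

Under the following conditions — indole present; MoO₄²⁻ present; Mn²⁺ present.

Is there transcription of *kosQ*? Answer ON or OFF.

OFF

JalQ is constitutively active in this strain.
No repressor is bound and JalQ is active, so *kosR* is transcribed.
So KosR is produced and active.
MoO₄²⁻ is present, so KepM is inactive.
Indole is present, so LomD is inactive.
With no repressor bound, *quvM* is transcribed.
So QuvM is produced and active.
With repressor KosR bound, *kosQ* is not transcribed.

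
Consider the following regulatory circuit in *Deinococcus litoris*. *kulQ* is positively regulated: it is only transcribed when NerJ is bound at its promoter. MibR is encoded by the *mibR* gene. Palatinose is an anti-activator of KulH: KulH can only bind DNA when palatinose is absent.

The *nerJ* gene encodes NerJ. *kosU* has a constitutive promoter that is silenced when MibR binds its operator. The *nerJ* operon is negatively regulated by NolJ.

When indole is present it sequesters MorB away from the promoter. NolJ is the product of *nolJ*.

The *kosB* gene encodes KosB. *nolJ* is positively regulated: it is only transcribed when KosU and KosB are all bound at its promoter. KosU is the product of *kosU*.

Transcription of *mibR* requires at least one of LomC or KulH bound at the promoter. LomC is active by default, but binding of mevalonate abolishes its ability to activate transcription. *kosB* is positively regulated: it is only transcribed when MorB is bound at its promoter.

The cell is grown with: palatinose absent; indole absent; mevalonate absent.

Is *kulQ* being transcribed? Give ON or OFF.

Mevalonate is absent, so LomC is active.
Palatinose is absent, so KulH is active.
Activator LomC is present, so *mibR* is transcribed.
So MibR is produced and active.
With repressor MibR bound, *kosU* is not transcribed.
So KosU is not produced.
Indole is absent, so MorB is active.
No repressor is bound and MorB is active, so *kosB* is transcribed.
So KosB is produced and active.
Required activator KosU is absent, so *nolJ* is not transcribed.
So NolJ is not produced.
With no repressor bound, *nerJ* is transcribed.
So NerJ is produced and active.
No repressor is bound and NerJ is active, so *kulQ* is transcribed.

ON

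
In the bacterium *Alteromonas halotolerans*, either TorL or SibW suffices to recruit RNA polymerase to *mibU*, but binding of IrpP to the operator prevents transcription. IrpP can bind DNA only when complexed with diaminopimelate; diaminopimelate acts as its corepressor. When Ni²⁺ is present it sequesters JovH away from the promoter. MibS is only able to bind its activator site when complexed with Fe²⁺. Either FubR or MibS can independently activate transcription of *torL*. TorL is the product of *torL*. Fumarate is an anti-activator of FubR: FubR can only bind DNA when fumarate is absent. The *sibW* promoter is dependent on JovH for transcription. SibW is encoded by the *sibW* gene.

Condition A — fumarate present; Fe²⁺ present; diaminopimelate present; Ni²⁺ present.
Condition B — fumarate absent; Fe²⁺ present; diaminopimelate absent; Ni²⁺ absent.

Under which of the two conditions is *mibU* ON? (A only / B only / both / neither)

Condition A:
Fumarate is present, so FubR is inactive.
Fe²⁺ is present, so MibS is active.
Activator MibS is present, so *torL* is transcribed.
So TorL is produced and active.
Diaminopimelate is present, so IrpP is active.
Ni²⁺ is present, so JovH is inactive.
Required activator JovH is absent, so *sibW* is not transcribed.
So SibW is not produced.
With repressor IrpP bound, *mibU* is not transcribed.
→ *mibU* is OFF in A.
Condition B:
Fumarate is absent, so FubR is active.
Fe²⁺ is present, so MibS is active.
Activator FubR is present, so *torL* is transcribed.
So TorL is produced and active.
Diaminopimelate is absent, so IrpP is inactive.
Ni²⁺ is absent, so JovH is active.
No repressor is bound and JovH is active, so *sibW* is transcribed.
So SibW is produced and active.
Activator TorL is present, so *mibU* is transcribed.
→ *mibU* is ON in B.

B only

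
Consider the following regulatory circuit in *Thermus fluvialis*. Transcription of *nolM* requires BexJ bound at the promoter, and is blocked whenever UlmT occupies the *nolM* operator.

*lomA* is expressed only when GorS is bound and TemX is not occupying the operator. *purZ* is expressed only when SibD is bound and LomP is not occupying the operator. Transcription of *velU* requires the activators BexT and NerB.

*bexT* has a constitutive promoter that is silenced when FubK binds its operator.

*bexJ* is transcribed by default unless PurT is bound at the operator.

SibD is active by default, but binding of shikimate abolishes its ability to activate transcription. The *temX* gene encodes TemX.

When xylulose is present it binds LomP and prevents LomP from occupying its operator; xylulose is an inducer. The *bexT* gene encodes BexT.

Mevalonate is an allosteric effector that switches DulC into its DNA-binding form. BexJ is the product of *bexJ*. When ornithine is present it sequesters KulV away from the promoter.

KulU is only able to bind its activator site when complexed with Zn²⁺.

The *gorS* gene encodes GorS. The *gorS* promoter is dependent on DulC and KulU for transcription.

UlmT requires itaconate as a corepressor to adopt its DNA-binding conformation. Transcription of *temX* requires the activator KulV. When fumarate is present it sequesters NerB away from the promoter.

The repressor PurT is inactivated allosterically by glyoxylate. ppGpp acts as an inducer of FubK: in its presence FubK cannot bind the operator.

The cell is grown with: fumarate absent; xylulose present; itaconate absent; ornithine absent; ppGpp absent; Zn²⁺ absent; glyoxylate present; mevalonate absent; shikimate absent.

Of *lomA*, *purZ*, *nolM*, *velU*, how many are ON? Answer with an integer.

Mevalonate is absent, so DulC is inactive.
Zn²⁺ is absent, so KulU is inactive.
Required activator DulC is absent, so *gorS* is not transcribed.
So GorS is not produced.
Ornithine is absent, so KulV is active.
No repressor is bound and KulV is active, so *temX* is transcribed.
So TemX is produced and active.
With repressor TemX bound, *lomA* is not transcribed.
→ *lomA* is OFF.
Shikimate is absent, so SibD is active.
Xylulose is present, so LomP is inactive.
No repressor is bound and SibD is active, so *purZ* is transcribed.
→ *purZ* is ON.
Glyoxylate is present, so PurT is inactive.
With no repressor bound, *bexJ* is transcribed.
So BexJ is produced and active.
Itaconate is absent, so UlmT is inactive.
No repressor is bound and BexJ is active, so *nolM* is transcribed.
→ *nolM* is ON.
ppGpp is absent, so FubK is active.
With repressor FubK bound, *bexT* is not transcribed.
So BexT is not produced.
Fumarate is absent, so NerB is active.
Required activator BexT is absent, so *velU* is not transcribed.
→ *velU* is OFF.
2 of the 4 genes are transcribed.

2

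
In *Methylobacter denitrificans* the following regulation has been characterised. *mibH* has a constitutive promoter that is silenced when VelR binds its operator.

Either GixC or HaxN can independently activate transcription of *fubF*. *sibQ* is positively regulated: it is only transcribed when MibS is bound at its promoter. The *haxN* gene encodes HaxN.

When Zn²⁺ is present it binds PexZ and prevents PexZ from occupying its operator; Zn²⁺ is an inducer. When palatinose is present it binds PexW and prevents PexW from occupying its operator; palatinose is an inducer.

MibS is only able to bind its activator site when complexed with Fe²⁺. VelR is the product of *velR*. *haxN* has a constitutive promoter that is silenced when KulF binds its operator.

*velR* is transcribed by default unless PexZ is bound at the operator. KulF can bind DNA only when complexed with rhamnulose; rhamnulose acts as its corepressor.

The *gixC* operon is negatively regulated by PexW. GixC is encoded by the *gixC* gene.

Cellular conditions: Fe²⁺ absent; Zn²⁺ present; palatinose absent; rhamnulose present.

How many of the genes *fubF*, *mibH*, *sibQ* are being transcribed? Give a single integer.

0

Palatinose is absent, so PexW is active.
With repressor PexW bound, *gixC* is not transcribed.
So GixC is not produced.
Rhamnulose is present, so KulF is active.
With repressor KulF bound, *haxN* is not transcribed.
So HaxN is not produced.
No activator is available at the *fubF* promoter, so *fubF* is not transcribed.
→ *fubF* is OFF.
Zn²⁺ is present, so PexZ is inactive.
With no repressor bound, *velR* is transcribed.
So VelR is produced and active.
With repressor VelR bound, *mibH* is not transcribed.
→ *mibH* is OFF.
Fe²⁺ is absent, so MibS is inactive.
Required activator MibS is absent, so *sibQ* is not transcribed.
→ *sibQ* is OFF.
0 of the 3 genes are transcribed.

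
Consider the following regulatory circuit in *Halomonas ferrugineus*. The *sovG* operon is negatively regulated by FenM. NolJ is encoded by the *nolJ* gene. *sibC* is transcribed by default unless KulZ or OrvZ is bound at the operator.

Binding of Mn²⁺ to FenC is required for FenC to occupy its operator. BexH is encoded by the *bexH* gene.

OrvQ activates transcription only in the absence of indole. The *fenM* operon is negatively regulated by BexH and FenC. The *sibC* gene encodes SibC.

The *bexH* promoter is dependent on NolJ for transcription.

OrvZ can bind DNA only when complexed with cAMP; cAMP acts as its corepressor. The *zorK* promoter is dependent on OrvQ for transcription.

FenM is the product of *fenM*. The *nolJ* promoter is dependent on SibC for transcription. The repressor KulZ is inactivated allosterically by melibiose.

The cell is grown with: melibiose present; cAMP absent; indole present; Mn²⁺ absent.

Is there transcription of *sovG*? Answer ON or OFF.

Melibiose is present, so KulZ is inactive.
cAMP is absent, so OrvZ is inactive.
With no repressor bound, *sibC* is transcribed.
So SibC is produced and active.
No repressor is bound and SibC is active, so *nolJ* is transcribed.
So NolJ is produced and active.
No repressor is bound and NolJ is active, so *bexH* is transcribed.
So BexH is produced and active.
Mn²⁺ is absent, so FenC is inactive.
With repressor BexH bound, *fenM* is not transcribed.
So FenM is not produced.
With no repressor bound, *sovG* is transcribed.

ON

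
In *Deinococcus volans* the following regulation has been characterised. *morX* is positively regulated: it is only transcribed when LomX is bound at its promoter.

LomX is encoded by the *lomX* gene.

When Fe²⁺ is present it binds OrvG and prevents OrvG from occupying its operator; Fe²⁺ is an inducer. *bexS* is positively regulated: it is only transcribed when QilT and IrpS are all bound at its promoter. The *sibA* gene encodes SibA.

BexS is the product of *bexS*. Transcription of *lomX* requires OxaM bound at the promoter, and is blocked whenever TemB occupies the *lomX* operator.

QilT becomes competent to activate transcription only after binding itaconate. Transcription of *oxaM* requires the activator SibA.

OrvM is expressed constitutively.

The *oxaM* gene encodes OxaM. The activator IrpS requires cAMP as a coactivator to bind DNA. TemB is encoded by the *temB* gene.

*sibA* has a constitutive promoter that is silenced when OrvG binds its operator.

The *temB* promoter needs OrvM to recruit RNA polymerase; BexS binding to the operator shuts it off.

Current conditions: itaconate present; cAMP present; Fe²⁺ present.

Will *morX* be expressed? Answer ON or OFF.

ON

Itaconate is present, so QilT is active.
cAMP is present, so IrpS is active.
No repressor is bound and QilT and IrpS are active, so *bexS* is transcribed.
So BexS is produced and active.
OrvM is produced constitutively and is active.
With repressor BexS bound, *temB* is not transcribed.
So TemB is not produced.
Fe²⁺ is present, so OrvG is inactive.
With no repressor bound, *sibA* is transcribed.
So SibA is produced and active.
No repressor is bound and SibA is active, so *oxaM* is transcribed.
So OxaM is produced and active.
No repressor is bound and OxaM is active, so *lomX* is transcribed.
So LomX is produced and active.
No repressor is bound and LomX is active, so *morX* is transcribed.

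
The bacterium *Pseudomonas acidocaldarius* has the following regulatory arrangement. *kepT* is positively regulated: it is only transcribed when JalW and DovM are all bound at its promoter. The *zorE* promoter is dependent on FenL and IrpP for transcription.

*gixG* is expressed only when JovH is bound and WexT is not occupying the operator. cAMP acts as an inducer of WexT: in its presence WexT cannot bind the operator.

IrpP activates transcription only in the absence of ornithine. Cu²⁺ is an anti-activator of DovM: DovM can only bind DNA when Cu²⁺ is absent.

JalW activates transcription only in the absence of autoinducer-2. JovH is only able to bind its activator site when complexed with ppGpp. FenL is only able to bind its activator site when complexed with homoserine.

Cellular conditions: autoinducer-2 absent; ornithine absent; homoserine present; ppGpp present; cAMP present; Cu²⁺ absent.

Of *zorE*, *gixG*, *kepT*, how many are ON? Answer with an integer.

3

Homoserine is present, so FenL is active.
Ornithine is absent, so IrpP is active.
No repressor is bound and FenL and IrpP are active, so *zorE* is transcribed.
→ *zorE* is ON.
cAMP is present, so WexT is inactive.
ppGpp is present, so JovH is active.
No repressor is bound and JovH is active, so *gixG* is transcribed.
→ *gixG* is ON.
Autoinducer-2 is absent, so JalW is active.
Cu²⁺ is absent, so DovM is active.
No repressor is bound and JalW and DovM are active, so *kepT* is transcribed.
→ *kepT* is ON.
3 of the 3 genes are transcribed.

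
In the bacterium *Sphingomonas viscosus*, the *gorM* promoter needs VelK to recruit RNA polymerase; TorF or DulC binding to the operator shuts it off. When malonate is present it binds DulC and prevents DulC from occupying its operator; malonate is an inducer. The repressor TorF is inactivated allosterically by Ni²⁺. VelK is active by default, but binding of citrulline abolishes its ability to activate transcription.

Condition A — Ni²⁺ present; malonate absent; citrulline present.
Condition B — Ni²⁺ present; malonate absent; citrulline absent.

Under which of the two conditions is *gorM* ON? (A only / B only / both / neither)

Condition A:
Ni²⁺ is present, so TorF is inactive.
Malonate is absent, so DulC is active.
Citrulline is present, so VelK is inactive.
With repressor DulC bound, *gorM* is not transcribed.
→ *gorM* is OFF in A.
Condition B:
Ni²⁺ is present, so TorF is inactive.
Malonate is absent, so DulC is active.
Citrulline is absent, so VelK is active.
With repressor DulC bound, *gorM* is not transcribed.
→ *gorM* is OFF in B.

neither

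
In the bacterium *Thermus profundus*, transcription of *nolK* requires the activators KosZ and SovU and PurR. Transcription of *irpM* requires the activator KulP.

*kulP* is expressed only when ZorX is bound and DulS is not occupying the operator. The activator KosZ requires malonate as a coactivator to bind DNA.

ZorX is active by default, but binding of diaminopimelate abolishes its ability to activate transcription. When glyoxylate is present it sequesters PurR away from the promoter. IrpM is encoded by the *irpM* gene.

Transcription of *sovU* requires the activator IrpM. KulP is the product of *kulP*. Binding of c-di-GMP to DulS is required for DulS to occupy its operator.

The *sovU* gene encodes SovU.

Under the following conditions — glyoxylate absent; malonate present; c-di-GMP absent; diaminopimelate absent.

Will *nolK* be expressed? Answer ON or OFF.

ON

Malonate is present, so KosZ is active.
c-di-GMP is absent, so DulS is inactive.
Diaminopimelate is absent, so ZorX is active.
No repressor is bound and ZorX is active, so *kulP* is transcribed.
So KulP is produced and active.
No repressor is bound and KulP is active, so *irpM* is transcribed.
So IrpM is produced and active.
No repressor is bound and IrpM is active, so *sovU* is transcribed.
So SovU is produced and active.
Glyoxylate is absent, so PurR is active.
No repressor is bound and KosZ and SovU and PurR are active, so *nolK* is transcribed.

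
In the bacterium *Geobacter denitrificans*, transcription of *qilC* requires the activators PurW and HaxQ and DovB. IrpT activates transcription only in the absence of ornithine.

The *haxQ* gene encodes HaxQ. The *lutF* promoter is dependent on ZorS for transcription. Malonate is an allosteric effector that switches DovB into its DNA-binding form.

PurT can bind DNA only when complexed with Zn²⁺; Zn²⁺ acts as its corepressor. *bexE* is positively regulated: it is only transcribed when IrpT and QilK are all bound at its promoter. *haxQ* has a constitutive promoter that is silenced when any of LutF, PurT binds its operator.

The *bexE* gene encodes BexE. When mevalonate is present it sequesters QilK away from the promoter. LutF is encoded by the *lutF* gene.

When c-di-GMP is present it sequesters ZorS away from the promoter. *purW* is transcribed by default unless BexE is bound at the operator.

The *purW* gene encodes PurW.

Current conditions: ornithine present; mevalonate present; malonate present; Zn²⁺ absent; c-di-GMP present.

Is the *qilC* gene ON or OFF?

Ornithine is present, so IrpT is inactive.
Mevalonate is present, so QilK is inactive.
Required activator IrpT is absent, so *bexE* is not transcribed.
So BexE is not produced.
With no repressor bound, *purW* is transcribed.
So PurW is produced and active.
c-di-GMP is present, so ZorS is inactive.
Required activator ZorS is absent, so *lutF* is not transcribed.
So LutF is not produced.
Zn²⁺ is absent, so PurT is inactive.
With no repressor bound, *haxQ* is transcribed.
So HaxQ is produced and active.
Malonate is present, so DovB is active.
No repressor is bound and PurW and HaxQ and DovB are active, so *qilC* is transcribed.

ON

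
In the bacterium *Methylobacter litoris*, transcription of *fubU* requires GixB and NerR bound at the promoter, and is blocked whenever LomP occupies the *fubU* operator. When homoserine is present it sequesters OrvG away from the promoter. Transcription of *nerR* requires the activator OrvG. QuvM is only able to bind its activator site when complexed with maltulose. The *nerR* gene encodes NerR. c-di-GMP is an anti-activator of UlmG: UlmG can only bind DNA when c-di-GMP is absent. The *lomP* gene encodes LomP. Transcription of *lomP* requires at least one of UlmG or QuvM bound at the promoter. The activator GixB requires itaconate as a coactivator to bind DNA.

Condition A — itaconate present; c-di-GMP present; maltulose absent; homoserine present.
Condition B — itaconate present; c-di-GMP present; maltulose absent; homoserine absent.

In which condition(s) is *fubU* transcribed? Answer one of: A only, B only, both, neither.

B only

Condition A:
Itaconate is present, so GixB is active.
c-di-GMP is present, so UlmG is inactive.
Maltulose is absent, so QuvM is inactive.
No activator is available at the *lomP* promoter, so *lomP* is not transcribed.
So LomP is not produced.
Homoserine is present, so OrvG is inactive.
Required activator OrvG is absent, so *nerR* is not transcribed.
So NerR is not produced.
Required activator NerR is absent, so *fubU* is not transcribed.
→ *fubU* is OFF in A.
Condition B:
Itaconate is present, so GixB is active.
c-di-GMP is present, so UlmG is inactive.
Maltulose is absent, so QuvM is inactive.
No activator is available at the *lomP* promoter, so *lomP* is not transcribed.
So LomP is not produced.
Homoserine is absent, so OrvG is active.
No repressor is bound and OrvG is active, so *nerR* is transcribed.
So NerR is produced and active.
No repressor is bound and GixB and NerR are active, so *fubU* is transcribed.
→ *fubU* is ON in B.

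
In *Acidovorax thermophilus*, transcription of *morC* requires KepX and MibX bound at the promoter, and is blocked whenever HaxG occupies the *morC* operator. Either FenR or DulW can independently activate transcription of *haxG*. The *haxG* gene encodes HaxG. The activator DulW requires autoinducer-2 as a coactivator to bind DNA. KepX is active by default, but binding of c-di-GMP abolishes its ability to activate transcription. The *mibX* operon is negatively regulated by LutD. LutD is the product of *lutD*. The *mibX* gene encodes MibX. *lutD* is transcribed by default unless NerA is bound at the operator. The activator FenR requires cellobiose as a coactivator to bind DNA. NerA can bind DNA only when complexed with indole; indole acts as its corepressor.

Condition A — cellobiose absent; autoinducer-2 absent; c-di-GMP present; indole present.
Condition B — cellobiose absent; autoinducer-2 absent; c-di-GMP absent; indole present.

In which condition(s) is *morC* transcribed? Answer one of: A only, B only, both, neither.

B only

Condition A:
Cellobiose is absent, so FenR is inactive.
Autoinducer-2 is absent, so DulW is inactive.
No activator is available at the *haxG* promoter, so *haxG* is not transcribed.
So HaxG is not produced.
c-di-GMP is present, so KepX is inactive.
Indole is present, so NerA is active.
With repressor NerA bound, *lutD* is not transcribed.
So LutD is not produced.
With no repressor bound, *mibX* is transcribed.
So MibX is produced and active.
Required activator KepX is absent, so *morC* is not transcribed.
→ *morC* is OFF in A.
Condition B:
Cellobiose is absent, so FenR is inactive.
Autoinducer-2 is absent, so DulW is inactive.
No activator is available at the *haxG* promoter, so *haxG* is not transcribed.
So HaxG is not produced.
c-di-GMP is absent, so KepX is active.
Indole is present, so NerA is active.
With repressor NerA bound, *lutD* is not transcribed.
So LutD is not produced.
With no repressor bound, *mibX* is transcribed.
So MibX is produced and active.
No repressor is bound and KepX and MibX are active, so *morC* is transcribed.
→ *morC* is ON in B.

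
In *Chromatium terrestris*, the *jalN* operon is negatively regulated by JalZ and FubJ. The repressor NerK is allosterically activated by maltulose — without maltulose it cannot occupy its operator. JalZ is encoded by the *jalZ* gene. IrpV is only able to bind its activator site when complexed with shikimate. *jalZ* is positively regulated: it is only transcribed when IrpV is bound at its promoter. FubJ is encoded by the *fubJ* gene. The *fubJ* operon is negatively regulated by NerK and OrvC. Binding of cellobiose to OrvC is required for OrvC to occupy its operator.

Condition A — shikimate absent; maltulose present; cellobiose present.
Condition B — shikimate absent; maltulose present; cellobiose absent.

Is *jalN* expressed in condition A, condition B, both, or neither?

both

Condition A:
Shikimate is absent, so IrpV is inactive.
Required activator IrpV is absent, so *jalZ* is not transcribed.
So JalZ is not produced.
Maltulose is present, so NerK is active.
Cellobiose is present, so OrvC is active.
With repressor NerK bound, *fubJ* is not transcribed.
So FubJ is not produced.
With no repressor bound, *jalN* is transcribed.
→ *jalN* is ON in A.
Condition B:
Shikimate is absent, so IrpV is inactive.
Required activator IrpV is absent, so *jalZ* is not transcribed.
So JalZ is not produced.
Maltulose is present, so NerK is active.
Cellobiose is absent, so OrvC is inactive.
With repressor NerK bound, *fubJ* is not transcribed.
So FubJ is not produced.
With no repressor bound, *jalN* is transcribed.
→ *jalN* is ON in B.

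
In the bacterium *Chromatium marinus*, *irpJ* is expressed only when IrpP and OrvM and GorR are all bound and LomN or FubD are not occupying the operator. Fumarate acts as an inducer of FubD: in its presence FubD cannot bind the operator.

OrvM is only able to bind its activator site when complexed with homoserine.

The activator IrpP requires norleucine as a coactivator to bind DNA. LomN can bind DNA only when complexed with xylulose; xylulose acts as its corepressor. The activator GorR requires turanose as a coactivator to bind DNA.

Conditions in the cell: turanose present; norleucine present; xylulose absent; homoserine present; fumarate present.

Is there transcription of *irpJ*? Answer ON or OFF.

ON

Norleucine is present, so IrpP is active.
Xylulose is absent, so LomN is inactive.
Homoserine is present, so OrvM is active.
Fumarate is present, so FubD is inactive.
Turanose is present, so GorR is active.
No repressor is bound and IrpP and OrvM and GorR are active, so *irpJ* is transcribed.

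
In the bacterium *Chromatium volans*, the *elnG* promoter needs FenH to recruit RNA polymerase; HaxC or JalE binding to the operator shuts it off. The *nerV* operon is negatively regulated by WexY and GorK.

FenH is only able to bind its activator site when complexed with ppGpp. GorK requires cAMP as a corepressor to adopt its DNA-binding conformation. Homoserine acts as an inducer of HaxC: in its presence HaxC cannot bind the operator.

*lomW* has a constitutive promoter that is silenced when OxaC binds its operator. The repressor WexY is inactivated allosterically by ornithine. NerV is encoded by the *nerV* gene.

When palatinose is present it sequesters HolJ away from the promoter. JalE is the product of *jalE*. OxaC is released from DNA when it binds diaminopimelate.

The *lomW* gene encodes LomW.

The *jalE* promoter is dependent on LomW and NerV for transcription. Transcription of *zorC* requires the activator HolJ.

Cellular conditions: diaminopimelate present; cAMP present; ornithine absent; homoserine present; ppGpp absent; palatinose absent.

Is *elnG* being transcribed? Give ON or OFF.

ppGpp is absent, so FenH is inactive.
Homoserine is present, so HaxC is inactive.
Diaminopimelate is present, so OxaC is inactive.
With no repressor bound, *lomW* is transcribed.
So LomW is produced and active.
Ornithine is absent, so WexY is active.
cAMP is present, so GorK is active.
With repressor WexY bound, *nerV* is not transcribed.
So NerV is not produced.
Required activator NerV is absent, so *jalE* is not transcribed.
So JalE is not produced.
Required activator FenH is absent, so *elnG* is not transcribed.

OFF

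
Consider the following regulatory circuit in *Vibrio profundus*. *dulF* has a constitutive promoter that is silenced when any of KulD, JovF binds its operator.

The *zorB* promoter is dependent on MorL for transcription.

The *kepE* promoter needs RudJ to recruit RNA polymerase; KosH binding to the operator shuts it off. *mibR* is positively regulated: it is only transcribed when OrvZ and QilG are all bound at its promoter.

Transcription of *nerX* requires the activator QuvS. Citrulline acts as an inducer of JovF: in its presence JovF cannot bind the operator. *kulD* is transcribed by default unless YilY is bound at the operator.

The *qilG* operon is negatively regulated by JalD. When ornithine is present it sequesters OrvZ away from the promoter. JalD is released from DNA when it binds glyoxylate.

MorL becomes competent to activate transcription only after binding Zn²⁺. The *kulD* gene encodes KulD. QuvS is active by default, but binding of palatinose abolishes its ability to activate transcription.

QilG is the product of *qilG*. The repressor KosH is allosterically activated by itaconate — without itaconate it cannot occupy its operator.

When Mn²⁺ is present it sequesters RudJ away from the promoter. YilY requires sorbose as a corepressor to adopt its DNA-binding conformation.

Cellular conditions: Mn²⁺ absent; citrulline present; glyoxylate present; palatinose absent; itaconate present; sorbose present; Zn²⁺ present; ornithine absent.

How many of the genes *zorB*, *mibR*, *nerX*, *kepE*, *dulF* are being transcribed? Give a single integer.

Zn²⁺ is present, so MorL is active.
No repressor is bound and MorL is active, so *zorB* is transcribed.
→ *zorB* is ON.
Ornithine is absent, so OrvZ is active.
Glyoxylate is present, so JalD is inactive.
With no repressor bound, *qilG* is transcribed.
So QilG is produced and active.
No repressor is bound and OrvZ and QilG are active, so *mibR* is transcribed.
→ *mibR* is ON.
Palatinose is absent, so QuvS is active.
No repressor is bound and QuvS is active, so *nerX* is transcribed.
→ *nerX* is ON.
Mn²⁺ is absent, so RudJ is active.
Itaconate is present, so KosH is active.
With repressor KosH bound, *kepE* is not transcribed.
→ *kepE* is OFF.
Sorbose is present, so YilY is active.
With repressor YilY bound, *kulD* is not transcribed.
So KulD is not produced.
Citrulline is present, so JovF is inactive.
With no repressor bound, *dulF* is transcribed.
→ *dulF* is ON.
4 of the 5 genes are transcribed.

4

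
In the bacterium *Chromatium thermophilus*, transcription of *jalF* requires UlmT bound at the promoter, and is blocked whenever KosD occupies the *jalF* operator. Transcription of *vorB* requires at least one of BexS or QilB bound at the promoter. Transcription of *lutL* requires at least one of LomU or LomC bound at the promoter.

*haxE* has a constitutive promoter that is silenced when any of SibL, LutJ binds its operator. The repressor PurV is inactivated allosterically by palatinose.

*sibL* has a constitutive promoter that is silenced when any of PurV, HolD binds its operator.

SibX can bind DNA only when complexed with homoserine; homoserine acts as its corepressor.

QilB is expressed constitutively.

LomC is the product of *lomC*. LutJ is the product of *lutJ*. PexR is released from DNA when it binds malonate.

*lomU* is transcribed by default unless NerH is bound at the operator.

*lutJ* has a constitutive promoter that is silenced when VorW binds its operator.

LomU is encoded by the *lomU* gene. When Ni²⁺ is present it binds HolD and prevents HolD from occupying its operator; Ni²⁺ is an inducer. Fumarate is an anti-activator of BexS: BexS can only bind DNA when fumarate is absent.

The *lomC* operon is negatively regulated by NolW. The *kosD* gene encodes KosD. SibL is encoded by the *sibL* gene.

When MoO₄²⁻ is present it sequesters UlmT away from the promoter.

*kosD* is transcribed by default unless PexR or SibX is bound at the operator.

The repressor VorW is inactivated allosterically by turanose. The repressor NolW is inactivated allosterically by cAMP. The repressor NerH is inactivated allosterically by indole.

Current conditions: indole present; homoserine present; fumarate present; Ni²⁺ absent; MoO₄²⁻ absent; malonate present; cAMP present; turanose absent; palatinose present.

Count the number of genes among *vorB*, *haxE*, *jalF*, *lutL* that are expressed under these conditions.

4

Fumarate is present, so BexS is inactive.
QilB is produced constitutively and is active.
Activator QilB is present, so *vorB* is transcribed.
→ *vorB* is ON.
Palatinose is present, so PurV is inactive.
Ni²⁺ is absent, so HolD is active.
With repressor HolD bound, *sibL* is not transcribed.
So SibL is not produced.
Turanose is absent, so VorW is active.
With repressor VorW bound, *lutJ* is not transcribed.
So LutJ is not produced.
With no repressor bound, *haxE* is transcribed.
→ *haxE* is ON.
MoO₄²⁻ is absent, so UlmT is active.
Malonate is present, so PexR is inactive.
Homoserine is present, so SibX is active.
With repressor SibX bound, *kosD* is not transcribed.
So KosD is not produced.
No repressor is bound and UlmT is active, so *jalF* is transcribed.
→ *jalF* is ON.
Indole is present, so NerH is inactive.
With no repressor bound, *lomU* is transcribed.
So LomU is produced and active.
cAMP is present, so NolW is inactive.
With no repressor bound, *lomC* is transcribed.
So LomC is produced and active.
Activator LomU is present, so *lutL* is transcribed.
→ *lutL* is ON.
4 of the 4 genes are transcribed.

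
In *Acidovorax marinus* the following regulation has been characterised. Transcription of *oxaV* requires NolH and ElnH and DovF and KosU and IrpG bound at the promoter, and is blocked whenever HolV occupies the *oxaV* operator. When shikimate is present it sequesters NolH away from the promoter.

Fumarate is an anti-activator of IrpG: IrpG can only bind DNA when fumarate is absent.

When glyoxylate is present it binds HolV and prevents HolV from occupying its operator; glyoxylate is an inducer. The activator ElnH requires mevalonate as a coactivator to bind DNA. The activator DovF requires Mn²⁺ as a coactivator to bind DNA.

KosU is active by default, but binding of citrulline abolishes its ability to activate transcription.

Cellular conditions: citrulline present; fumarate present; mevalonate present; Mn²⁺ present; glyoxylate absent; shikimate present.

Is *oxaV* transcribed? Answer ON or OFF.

Glyoxylate is absent, so HolV is active.
Shikimate is present, so NolH is inactive.
Mevalonate is present, so ElnH is active.
Mn²⁺ is present, so DovF is active.
Citrulline is present, so KosU is inactive.
Fumarate is present, so IrpG is inactive.
With repressor HolV bound, *oxaV* is not transcribed.

OFF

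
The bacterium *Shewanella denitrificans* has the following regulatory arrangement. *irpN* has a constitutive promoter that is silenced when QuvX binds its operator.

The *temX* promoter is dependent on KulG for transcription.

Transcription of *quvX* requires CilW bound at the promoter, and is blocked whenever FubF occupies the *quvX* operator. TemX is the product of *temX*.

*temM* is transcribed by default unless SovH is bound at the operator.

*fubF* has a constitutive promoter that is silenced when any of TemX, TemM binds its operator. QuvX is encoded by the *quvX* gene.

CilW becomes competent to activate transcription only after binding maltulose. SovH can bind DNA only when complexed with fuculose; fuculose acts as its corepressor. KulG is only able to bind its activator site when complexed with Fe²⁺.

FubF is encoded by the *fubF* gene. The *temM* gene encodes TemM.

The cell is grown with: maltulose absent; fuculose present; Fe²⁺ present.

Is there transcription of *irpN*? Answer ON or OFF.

Fe²⁺ is present, so KulG is active.
No repressor is bound and KulG is active, so *temX* is transcribed.
So TemX is produced and active.
Fuculose is present, so SovH is active.
With repressor SovH bound, *temM* is not transcribed.
So TemM is not produced.
With repressor TemX bound, *fubF* is not transcribed.
So FubF is not produced.
Maltulose is absent, so CilW is inactive.
Required activator CilW is absent, so *quvX* is not transcribed.
So QuvX is not produced.
With no repressor bound, *irpN* is transcribed.

ON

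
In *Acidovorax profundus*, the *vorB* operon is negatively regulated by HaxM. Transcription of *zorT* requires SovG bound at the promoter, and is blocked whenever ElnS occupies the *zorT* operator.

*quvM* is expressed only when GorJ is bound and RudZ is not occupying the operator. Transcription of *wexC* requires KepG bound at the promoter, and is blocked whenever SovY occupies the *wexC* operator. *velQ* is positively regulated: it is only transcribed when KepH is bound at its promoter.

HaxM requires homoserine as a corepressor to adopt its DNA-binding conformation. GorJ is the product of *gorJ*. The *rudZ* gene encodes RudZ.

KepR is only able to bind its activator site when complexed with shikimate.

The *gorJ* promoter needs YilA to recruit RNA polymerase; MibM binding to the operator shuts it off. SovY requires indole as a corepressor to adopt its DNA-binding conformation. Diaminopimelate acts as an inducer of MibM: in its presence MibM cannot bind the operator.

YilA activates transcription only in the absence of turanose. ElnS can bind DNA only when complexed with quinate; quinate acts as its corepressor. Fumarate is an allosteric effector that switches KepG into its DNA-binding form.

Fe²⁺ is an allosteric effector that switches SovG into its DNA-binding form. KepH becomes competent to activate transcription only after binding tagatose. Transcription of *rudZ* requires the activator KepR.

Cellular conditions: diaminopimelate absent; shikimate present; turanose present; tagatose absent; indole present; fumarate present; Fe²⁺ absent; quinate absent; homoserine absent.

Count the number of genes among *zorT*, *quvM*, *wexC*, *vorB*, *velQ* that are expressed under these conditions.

Quinate is absent, so ElnS is inactive.
Fe²⁺ is absent, so SovG is inactive.
Required activator SovG is absent, so *zorT* is not transcribed.
→ *zorT* is OFF.
Shikimate is present, so KepR is active.
No repressor is bound and KepR is active, so *rudZ* is transcribed.
So RudZ is produced and active.
Diaminopimelate is absent, so MibM is active.
Turanose is present, so YilA is inactive.
With repressor MibM bound, *gorJ* is not transcribed.
So GorJ is not produced.
With repressor RudZ bound, *quvM* is not transcribed.
→ *quvM* is OFF.
Indole is present, so SovY is active.
Fumarate is present, so KepG is active.
With repressor SovY bound, *wexC* is not transcribed.
→ *wexC* is OFF.
Homoserine is absent, so HaxM is inactive.
With no repressor bound, *vorB* is transcribed.
→ *vorB* is ON.
Tagatose is absent, so KepH is inactive.
Required activator KepH is absent, so *velQ* is not transcribed.
→ *velQ* is OFF.
1 of the 5 genes is transcribed.

1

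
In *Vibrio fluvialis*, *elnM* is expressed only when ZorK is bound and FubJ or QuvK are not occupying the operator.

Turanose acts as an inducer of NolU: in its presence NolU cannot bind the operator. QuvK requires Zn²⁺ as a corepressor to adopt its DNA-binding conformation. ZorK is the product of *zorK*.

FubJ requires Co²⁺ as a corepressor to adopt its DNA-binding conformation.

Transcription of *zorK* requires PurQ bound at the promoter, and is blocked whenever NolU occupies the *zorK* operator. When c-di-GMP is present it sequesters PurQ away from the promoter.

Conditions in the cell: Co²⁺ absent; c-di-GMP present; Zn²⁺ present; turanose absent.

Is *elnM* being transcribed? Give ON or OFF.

OFF

Co²⁺ is absent, so FubJ is inactive.
Zn²⁺ is present, so QuvK is active.
Turanose is absent, so NolU is active.
c-di-GMP is present, so PurQ is inactive.
With repressor NolU bound, *zorK* is not transcribed.
So ZorK is not produced.
With repressor QuvK bound, *elnM* is not transcribed.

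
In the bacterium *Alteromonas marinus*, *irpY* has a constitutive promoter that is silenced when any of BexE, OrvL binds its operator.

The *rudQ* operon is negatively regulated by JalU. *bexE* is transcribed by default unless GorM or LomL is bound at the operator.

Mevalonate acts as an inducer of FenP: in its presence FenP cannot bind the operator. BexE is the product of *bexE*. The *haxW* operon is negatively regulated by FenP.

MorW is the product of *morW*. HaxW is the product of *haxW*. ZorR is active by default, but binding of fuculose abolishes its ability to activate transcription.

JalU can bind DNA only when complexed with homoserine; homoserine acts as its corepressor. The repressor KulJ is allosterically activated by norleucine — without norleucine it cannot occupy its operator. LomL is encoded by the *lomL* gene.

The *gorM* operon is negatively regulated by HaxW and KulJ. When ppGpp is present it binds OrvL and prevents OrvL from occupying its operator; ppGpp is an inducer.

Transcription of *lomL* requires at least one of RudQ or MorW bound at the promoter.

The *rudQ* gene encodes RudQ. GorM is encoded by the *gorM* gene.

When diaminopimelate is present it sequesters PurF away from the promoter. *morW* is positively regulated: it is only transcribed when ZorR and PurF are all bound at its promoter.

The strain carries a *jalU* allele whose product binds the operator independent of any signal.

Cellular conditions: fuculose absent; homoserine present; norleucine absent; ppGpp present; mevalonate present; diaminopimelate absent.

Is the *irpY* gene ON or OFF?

ON

Mevalonate is present, so FenP is inactive.
With no repressor bound, *haxW* is transcribed.
So HaxW is produced and active.
Norleucine is absent, so KulJ is inactive.
With repressor HaxW bound, *gorM* is not transcribed.
So GorM is not produced.
JalU is constitutively active in this strain.
With repressor JalU bound, *rudQ* is not transcribed.
So RudQ is not produced.
Fuculose is absent, so ZorR is active.
Diaminopimelate is absent, so PurF is active.
No repressor is bound and ZorR and PurF are active, so *morW* is transcribed.
So MorW is produced and active.
Activator MorW is present, so *lomL* is transcribed.
So LomL is produced and active.
With repressor LomL bound, *bexE* is not transcribed.
So BexE is not produced.
ppGpp is present, so OrvL is inactive.
With no repressor bound, *irpY* is transcribed.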